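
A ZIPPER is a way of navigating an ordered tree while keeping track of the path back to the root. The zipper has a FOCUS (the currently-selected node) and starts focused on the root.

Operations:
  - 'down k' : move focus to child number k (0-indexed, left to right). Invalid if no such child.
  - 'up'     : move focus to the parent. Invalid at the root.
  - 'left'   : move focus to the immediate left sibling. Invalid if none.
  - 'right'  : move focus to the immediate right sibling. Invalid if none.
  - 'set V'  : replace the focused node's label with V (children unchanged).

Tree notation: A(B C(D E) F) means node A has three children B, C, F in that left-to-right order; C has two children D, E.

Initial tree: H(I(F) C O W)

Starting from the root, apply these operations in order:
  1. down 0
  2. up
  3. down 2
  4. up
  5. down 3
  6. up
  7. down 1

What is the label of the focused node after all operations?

Step 1 (down 0): focus=I path=0 depth=1 children=['F'] left=[] right=['C', 'O', 'W'] parent=H
Step 2 (up): focus=H path=root depth=0 children=['I', 'C', 'O', 'W'] (at root)
Step 3 (down 2): focus=O path=2 depth=1 children=[] left=['I', 'C'] right=['W'] parent=H
Step 4 (up): focus=H path=root depth=0 children=['I', 'C', 'O', 'W'] (at root)
Step 5 (down 3): focus=W path=3 depth=1 children=[] left=['I', 'C', 'O'] right=[] parent=H
Step 6 (up): focus=H path=root depth=0 children=['I', 'C', 'O', 'W'] (at root)
Step 7 (down 1): focus=C path=1 depth=1 children=[] left=['I'] right=['O', 'W'] parent=H

Answer: C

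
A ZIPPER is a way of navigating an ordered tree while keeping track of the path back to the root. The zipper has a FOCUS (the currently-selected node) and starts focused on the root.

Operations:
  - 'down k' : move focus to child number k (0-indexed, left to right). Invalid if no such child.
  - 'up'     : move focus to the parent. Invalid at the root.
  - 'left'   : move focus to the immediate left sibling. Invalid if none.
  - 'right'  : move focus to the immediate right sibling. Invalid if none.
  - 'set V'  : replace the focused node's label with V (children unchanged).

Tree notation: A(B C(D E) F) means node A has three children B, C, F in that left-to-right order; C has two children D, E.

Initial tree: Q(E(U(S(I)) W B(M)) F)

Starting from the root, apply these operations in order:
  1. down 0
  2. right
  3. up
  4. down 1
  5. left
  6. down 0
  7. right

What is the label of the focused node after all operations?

Step 1 (down 0): focus=E path=0 depth=1 children=['U', 'W', 'B'] left=[] right=['F'] parent=Q
Step 2 (right): focus=F path=1 depth=1 children=[] left=['E'] right=[] parent=Q
Step 3 (up): focus=Q path=root depth=0 children=['E', 'F'] (at root)
Step 4 (down 1): focus=F path=1 depth=1 children=[] left=['E'] right=[] parent=Q
Step 5 (left): focus=E path=0 depth=1 children=['U', 'W', 'B'] left=[] right=['F'] parent=Q
Step 6 (down 0): focus=U path=0/0 depth=2 children=['S'] left=[] right=['W', 'B'] parent=E
Step 7 (right): focus=W path=0/1 depth=2 children=[] left=['U'] right=['B'] parent=E

Answer: W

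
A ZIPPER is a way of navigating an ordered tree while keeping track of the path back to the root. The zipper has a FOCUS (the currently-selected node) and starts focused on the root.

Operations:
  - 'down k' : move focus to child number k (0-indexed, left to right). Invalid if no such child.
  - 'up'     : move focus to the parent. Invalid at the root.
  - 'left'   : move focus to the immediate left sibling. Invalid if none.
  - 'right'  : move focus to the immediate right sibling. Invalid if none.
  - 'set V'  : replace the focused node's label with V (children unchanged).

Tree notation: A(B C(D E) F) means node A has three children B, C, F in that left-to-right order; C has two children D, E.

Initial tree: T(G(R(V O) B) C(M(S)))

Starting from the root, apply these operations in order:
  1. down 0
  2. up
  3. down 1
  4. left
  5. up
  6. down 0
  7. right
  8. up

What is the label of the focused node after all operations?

Answer: T

Derivation:
Step 1 (down 0): focus=G path=0 depth=1 children=['R', 'B'] left=[] right=['C'] parent=T
Step 2 (up): focus=T path=root depth=0 children=['G', 'C'] (at root)
Step 3 (down 1): focus=C path=1 depth=1 children=['M'] left=['G'] right=[] parent=T
Step 4 (left): focus=G path=0 depth=1 children=['R', 'B'] left=[] right=['C'] parent=T
Step 5 (up): focus=T path=root depth=0 children=['G', 'C'] (at root)
Step 6 (down 0): focus=G path=0 depth=1 children=['R', 'B'] left=[] right=['C'] parent=T
Step 7 (right): focus=C path=1 depth=1 children=['M'] left=['G'] right=[] parent=T
Step 8 (up): focus=T path=root depth=0 children=['G', 'C'] (at root)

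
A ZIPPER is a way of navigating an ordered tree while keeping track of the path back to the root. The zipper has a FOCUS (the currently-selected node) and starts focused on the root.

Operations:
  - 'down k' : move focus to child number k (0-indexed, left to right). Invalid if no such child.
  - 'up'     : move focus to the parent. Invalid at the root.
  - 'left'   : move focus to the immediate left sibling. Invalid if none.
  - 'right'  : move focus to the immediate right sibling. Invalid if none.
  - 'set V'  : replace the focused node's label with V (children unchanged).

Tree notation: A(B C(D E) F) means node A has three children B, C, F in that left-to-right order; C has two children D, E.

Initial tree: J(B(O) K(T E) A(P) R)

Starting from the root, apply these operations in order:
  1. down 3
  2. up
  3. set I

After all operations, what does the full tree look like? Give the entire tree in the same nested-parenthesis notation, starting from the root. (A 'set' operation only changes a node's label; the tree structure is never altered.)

Answer: I(B(O) K(T E) A(P) R)

Derivation:
Step 1 (down 3): focus=R path=3 depth=1 children=[] left=['B', 'K', 'A'] right=[] parent=J
Step 2 (up): focus=J path=root depth=0 children=['B', 'K', 'A', 'R'] (at root)
Step 3 (set I): focus=I path=root depth=0 children=['B', 'K', 'A', 'R'] (at root)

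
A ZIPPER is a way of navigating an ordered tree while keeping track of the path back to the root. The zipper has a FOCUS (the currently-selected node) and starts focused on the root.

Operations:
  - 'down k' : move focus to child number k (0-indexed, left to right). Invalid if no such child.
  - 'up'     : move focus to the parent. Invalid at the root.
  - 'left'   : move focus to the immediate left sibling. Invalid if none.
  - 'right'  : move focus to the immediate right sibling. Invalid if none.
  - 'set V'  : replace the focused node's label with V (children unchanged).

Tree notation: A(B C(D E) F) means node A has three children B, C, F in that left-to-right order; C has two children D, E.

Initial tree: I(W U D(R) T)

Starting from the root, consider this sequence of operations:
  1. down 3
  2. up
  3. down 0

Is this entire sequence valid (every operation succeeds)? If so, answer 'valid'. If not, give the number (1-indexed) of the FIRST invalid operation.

Step 1 (down 3): focus=T path=3 depth=1 children=[] left=['W', 'U', 'D'] right=[] parent=I
Step 2 (up): focus=I path=root depth=0 children=['W', 'U', 'D', 'T'] (at root)
Step 3 (down 0): focus=W path=0 depth=1 children=[] left=[] right=['U', 'D', 'T'] parent=I

Answer: valid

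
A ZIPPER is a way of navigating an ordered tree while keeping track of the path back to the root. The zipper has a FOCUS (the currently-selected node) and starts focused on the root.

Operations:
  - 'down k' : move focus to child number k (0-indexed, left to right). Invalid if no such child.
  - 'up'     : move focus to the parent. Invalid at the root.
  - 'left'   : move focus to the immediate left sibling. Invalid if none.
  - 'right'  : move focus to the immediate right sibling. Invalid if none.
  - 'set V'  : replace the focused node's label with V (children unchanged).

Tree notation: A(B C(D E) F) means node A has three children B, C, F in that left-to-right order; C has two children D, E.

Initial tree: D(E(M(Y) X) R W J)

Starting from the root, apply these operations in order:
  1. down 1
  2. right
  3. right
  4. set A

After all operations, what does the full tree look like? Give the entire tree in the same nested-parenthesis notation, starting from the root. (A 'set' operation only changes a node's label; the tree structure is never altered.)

Answer: D(E(M(Y) X) R W A)

Derivation:
Step 1 (down 1): focus=R path=1 depth=1 children=[] left=['E'] right=['W', 'J'] parent=D
Step 2 (right): focus=W path=2 depth=1 children=[] left=['E', 'R'] right=['J'] parent=D
Step 3 (right): focus=J path=3 depth=1 children=[] left=['E', 'R', 'W'] right=[] parent=D
Step 4 (set A): focus=A path=3 depth=1 children=[] left=['E', 'R', 'W'] right=[] parent=D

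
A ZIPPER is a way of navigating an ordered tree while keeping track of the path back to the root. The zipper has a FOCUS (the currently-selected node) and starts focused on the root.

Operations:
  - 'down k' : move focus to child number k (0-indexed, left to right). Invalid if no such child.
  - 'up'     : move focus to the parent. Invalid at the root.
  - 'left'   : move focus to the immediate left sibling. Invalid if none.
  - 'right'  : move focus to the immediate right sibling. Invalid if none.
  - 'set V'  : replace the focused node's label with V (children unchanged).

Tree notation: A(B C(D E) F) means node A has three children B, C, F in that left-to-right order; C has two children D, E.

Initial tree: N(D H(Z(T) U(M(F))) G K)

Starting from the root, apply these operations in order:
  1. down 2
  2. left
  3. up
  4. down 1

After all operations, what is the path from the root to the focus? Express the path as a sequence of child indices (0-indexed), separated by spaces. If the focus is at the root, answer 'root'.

Answer: 1

Derivation:
Step 1 (down 2): focus=G path=2 depth=1 children=[] left=['D', 'H'] right=['K'] parent=N
Step 2 (left): focus=H path=1 depth=1 children=['Z', 'U'] left=['D'] right=['G', 'K'] parent=N
Step 3 (up): focus=N path=root depth=0 children=['D', 'H', 'G', 'K'] (at root)
Step 4 (down 1): focus=H path=1 depth=1 children=['Z', 'U'] left=['D'] right=['G', 'K'] parent=N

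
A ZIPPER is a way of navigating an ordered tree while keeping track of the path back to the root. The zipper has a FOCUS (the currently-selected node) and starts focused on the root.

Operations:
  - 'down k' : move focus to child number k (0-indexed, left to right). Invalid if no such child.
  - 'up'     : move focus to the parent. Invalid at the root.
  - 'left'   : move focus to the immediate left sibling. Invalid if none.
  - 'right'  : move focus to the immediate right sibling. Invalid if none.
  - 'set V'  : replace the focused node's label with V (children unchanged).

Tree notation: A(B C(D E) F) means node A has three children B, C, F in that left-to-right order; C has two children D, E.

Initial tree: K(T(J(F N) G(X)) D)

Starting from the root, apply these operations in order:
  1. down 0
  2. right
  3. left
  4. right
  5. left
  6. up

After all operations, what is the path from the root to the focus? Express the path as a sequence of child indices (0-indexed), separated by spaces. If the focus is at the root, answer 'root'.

Answer: root

Derivation:
Step 1 (down 0): focus=T path=0 depth=1 children=['J', 'G'] left=[] right=['D'] parent=K
Step 2 (right): focus=D path=1 depth=1 children=[] left=['T'] right=[] parent=K
Step 3 (left): focus=T path=0 depth=1 children=['J', 'G'] left=[] right=['D'] parent=K
Step 4 (right): focus=D path=1 depth=1 children=[] left=['T'] right=[] parent=K
Step 5 (left): focus=T path=0 depth=1 children=['J', 'G'] left=[] right=['D'] parent=K
Step 6 (up): focus=K path=root depth=0 children=['T', 'D'] (at root)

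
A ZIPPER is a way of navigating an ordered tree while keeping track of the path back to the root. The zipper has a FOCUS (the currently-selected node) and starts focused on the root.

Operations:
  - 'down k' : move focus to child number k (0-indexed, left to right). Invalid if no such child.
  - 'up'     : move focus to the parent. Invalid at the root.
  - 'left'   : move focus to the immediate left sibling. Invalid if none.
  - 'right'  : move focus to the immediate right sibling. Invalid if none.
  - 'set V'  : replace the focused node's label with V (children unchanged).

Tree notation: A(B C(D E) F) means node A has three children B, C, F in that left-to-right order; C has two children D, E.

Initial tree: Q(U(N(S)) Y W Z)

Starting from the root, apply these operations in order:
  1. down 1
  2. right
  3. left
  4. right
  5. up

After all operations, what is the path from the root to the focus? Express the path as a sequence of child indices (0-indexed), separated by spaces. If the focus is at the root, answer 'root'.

Step 1 (down 1): focus=Y path=1 depth=1 children=[] left=['U'] right=['W', 'Z'] parent=Q
Step 2 (right): focus=W path=2 depth=1 children=[] left=['U', 'Y'] right=['Z'] parent=Q
Step 3 (left): focus=Y path=1 depth=1 children=[] left=['U'] right=['W', 'Z'] parent=Q
Step 4 (right): focus=W path=2 depth=1 children=[] left=['U', 'Y'] right=['Z'] parent=Q
Step 5 (up): focus=Q path=root depth=0 children=['U', 'Y', 'W', 'Z'] (at root)

Answer: root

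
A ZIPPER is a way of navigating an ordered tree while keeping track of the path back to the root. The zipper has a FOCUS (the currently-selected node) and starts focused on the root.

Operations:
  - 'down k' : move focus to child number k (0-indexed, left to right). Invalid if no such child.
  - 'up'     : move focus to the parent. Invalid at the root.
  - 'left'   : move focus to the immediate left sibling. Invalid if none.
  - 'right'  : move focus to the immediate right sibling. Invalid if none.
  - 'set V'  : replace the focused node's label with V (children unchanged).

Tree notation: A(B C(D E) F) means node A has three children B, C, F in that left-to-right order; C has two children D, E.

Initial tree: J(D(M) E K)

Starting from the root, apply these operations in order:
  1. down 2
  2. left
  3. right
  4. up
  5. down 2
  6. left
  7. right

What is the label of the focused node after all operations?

Step 1 (down 2): focus=K path=2 depth=1 children=[] left=['D', 'E'] right=[] parent=J
Step 2 (left): focus=E path=1 depth=1 children=[] left=['D'] right=['K'] parent=J
Step 3 (right): focus=K path=2 depth=1 children=[] left=['D', 'E'] right=[] parent=J
Step 4 (up): focus=J path=root depth=0 children=['D', 'E', 'K'] (at root)
Step 5 (down 2): focus=K path=2 depth=1 children=[] left=['D', 'E'] right=[] parent=J
Step 6 (left): focus=E path=1 depth=1 children=[] left=['D'] right=['K'] parent=J
Step 7 (right): focus=K path=2 depth=1 children=[] left=['D', 'E'] right=[] parent=J

Answer: K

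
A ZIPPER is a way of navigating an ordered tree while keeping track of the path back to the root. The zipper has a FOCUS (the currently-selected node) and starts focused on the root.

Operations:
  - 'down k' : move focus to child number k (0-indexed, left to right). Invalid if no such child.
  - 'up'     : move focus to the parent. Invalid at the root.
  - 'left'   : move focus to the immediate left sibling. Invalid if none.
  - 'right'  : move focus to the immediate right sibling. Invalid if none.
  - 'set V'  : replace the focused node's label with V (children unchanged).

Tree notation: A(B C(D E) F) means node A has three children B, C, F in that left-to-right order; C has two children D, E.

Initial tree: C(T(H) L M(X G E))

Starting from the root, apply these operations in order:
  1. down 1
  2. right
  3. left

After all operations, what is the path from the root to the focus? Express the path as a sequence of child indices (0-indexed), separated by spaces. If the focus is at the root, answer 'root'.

Answer: 1

Derivation:
Step 1 (down 1): focus=L path=1 depth=1 children=[] left=['T'] right=['M'] parent=C
Step 2 (right): focus=M path=2 depth=1 children=['X', 'G', 'E'] left=['T', 'L'] right=[] parent=C
Step 3 (left): focus=L path=1 depth=1 children=[] left=['T'] right=['M'] parent=C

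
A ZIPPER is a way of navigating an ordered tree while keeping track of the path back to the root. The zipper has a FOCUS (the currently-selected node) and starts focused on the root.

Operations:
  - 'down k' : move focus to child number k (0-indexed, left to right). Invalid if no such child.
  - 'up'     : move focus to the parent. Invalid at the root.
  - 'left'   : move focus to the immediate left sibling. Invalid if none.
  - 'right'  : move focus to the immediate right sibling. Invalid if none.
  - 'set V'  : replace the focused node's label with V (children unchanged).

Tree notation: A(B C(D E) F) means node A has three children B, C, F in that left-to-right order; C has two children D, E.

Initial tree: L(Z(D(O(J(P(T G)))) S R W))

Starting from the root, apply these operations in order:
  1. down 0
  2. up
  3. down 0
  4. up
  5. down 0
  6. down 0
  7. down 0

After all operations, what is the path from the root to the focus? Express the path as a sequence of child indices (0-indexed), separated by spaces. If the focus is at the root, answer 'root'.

Step 1 (down 0): focus=Z path=0 depth=1 children=['D', 'S', 'R', 'W'] left=[] right=[] parent=L
Step 2 (up): focus=L path=root depth=0 children=['Z'] (at root)
Step 3 (down 0): focus=Z path=0 depth=1 children=['D', 'S', 'R', 'W'] left=[] right=[] parent=L
Step 4 (up): focus=L path=root depth=0 children=['Z'] (at root)
Step 5 (down 0): focus=Z path=0 depth=1 children=['D', 'S', 'R', 'W'] left=[] right=[] parent=L
Step 6 (down 0): focus=D path=0/0 depth=2 children=['O'] left=[] right=['S', 'R', 'W'] parent=Z
Step 7 (down 0): focus=O path=0/0/0 depth=3 children=['J'] left=[] right=[] parent=D

Answer: 0 0 0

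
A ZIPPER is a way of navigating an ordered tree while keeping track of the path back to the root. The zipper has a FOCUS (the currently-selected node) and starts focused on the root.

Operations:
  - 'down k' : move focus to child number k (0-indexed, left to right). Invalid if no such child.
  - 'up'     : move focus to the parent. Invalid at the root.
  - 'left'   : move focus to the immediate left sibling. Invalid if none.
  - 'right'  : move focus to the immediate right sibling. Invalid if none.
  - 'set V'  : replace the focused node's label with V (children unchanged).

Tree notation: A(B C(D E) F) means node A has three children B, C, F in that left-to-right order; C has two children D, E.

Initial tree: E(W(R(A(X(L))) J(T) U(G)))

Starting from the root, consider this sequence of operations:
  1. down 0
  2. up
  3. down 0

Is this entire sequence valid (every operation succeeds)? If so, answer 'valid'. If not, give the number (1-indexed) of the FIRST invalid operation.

Step 1 (down 0): focus=W path=0 depth=1 children=['R', 'J', 'U'] left=[] right=[] parent=E
Step 2 (up): focus=E path=root depth=0 children=['W'] (at root)
Step 3 (down 0): focus=W path=0 depth=1 children=['R', 'J', 'U'] left=[] right=[] parent=E

Answer: valid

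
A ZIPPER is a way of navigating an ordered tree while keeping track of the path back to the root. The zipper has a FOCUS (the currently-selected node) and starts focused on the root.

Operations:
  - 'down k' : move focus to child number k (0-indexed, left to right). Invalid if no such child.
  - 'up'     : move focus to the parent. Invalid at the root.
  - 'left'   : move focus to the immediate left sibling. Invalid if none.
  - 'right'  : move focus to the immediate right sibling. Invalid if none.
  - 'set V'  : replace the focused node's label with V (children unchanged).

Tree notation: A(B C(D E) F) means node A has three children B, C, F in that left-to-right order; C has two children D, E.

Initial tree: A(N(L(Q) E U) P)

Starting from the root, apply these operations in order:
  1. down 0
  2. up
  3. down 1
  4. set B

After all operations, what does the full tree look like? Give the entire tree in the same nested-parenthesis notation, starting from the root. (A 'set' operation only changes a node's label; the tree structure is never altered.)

Answer: A(N(L(Q) E U) B)

Derivation:
Step 1 (down 0): focus=N path=0 depth=1 children=['L', 'E', 'U'] left=[] right=['P'] parent=A
Step 2 (up): focus=A path=root depth=0 children=['N', 'P'] (at root)
Step 3 (down 1): focus=P path=1 depth=1 children=[] left=['N'] right=[] parent=A
Step 4 (set B): focus=B path=1 depth=1 children=[] left=['N'] right=[] parent=A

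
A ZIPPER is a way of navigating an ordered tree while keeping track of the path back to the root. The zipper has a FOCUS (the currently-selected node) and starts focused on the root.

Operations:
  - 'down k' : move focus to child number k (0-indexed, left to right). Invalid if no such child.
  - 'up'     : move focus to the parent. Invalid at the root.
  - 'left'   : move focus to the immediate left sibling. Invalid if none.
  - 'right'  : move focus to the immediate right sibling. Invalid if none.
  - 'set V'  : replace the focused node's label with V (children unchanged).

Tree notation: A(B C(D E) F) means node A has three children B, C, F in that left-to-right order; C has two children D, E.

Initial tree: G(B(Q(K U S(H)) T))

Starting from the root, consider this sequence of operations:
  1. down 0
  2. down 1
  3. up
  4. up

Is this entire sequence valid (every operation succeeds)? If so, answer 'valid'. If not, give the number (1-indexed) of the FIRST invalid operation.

Answer: valid

Derivation:
Step 1 (down 0): focus=B path=0 depth=1 children=['Q', 'T'] left=[] right=[] parent=G
Step 2 (down 1): focus=T path=0/1 depth=2 children=[] left=['Q'] right=[] parent=B
Step 3 (up): focus=B path=0 depth=1 children=['Q', 'T'] left=[] right=[] parent=G
Step 4 (up): focus=G path=root depth=0 children=['B'] (at root)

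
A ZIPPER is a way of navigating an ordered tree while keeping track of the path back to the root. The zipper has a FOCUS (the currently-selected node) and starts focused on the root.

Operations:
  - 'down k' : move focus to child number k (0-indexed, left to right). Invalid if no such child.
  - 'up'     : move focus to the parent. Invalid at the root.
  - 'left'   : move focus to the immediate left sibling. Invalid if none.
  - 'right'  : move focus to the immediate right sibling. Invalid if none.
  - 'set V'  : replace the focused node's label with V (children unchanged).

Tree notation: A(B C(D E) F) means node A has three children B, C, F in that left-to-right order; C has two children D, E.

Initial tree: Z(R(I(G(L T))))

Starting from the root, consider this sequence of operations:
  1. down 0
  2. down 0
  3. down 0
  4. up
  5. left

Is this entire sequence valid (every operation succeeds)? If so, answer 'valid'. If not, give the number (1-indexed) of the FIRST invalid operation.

Step 1 (down 0): focus=R path=0 depth=1 children=['I'] left=[] right=[] parent=Z
Step 2 (down 0): focus=I path=0/0 depth=2 children=['G'] left=[] right=[] parent=R
Step 3 (down 0): focus=G path=0/0/0 depth=3 children=['L', 'T'] left=[] right=[] parent=I
Step 4 (up): focus=I path=0/0 depth=2 children=['G'] left=[] right=[] parent=R
Step 5 (left): INVALID

Answer: 5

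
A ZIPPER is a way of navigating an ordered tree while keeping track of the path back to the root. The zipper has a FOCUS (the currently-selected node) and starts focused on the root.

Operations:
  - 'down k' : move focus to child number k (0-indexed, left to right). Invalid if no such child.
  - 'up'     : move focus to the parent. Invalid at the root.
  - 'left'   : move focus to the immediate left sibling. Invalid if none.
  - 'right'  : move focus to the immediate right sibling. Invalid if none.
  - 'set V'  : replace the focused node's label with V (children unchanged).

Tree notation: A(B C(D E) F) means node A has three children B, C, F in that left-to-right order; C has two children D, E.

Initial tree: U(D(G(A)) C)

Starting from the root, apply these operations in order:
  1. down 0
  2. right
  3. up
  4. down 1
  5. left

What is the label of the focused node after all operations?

Step 1 (down 0): focus=D path=0 depth=1 children=['G'] left=[] right=['C'] parent=U
Step 2 (right): focus=C path=1 depth=1 children=[] left=['D'] right=[] parent=U
Step 3 (up): focus=U path=root depth=0 children=['D', 'C'] (at root)
Step 4 (down 1): focus=C path=1 depth=1 children=[] left=['D'] right=[] parent=U
Step 5 (left): focus=D path=0 depth=1 children=['G'] left=[] right=['C'] parent=U

Answer: D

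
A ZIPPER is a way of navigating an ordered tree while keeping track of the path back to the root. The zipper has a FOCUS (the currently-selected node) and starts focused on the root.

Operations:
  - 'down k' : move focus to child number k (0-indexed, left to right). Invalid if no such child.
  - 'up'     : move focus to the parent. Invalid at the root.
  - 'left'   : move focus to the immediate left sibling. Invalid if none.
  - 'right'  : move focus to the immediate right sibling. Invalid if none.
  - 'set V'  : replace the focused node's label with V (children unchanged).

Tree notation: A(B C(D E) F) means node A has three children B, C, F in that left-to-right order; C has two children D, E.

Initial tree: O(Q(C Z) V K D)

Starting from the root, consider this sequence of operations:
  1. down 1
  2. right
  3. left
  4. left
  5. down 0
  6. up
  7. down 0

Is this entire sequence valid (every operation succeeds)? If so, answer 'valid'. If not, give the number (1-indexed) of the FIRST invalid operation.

Answer: valid

Derivation:
Step 1 (down 1): focus=V path=1 depth=1 children=[] left=['Q'] right=['K', 'D'] parent=O
Step 2 (right): focus=K path=2 depth=1 children=[] left=['Q', 'V'] right=['D'] parent=O
Step 3 (left): focus=V path=1 depth=1 children=[] left=['Q'] right=['K', 'D'] parent=O
Step 4 (left): focus=Q path=0 depth=1 children=['C', 'Z'] left=[] right=['V', 'K', 'D'] parent=O
Step 5 (down 0): focus=C path=0/0 depth=2 children=[] left=[] right=['Z'] parent=Q
Step 6 (up): focus=Q path=0 depth=1 children=['C', 'Z'] left=[] right=['V', 'K', 'D'] parent=O
Step 7 (down 0): focus=C path=0/0 depth=2 children=[] left=[] right=['Z'] parent=Q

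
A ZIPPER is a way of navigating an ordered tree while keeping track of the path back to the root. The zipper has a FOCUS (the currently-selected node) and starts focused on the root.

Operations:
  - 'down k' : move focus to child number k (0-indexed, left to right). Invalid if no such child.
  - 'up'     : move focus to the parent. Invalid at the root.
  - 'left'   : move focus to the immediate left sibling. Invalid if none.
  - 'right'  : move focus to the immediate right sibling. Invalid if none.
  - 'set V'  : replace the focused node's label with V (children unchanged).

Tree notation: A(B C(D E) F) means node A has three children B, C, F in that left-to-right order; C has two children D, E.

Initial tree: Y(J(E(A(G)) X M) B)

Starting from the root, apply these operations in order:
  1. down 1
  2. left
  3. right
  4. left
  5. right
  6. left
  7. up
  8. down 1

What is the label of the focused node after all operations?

Answer: B

Derivation:
Step 1 (down 1): focus=B path=1 depth=1 children=[] left=['J'] right=[] parent=Y
Step 2 (left): focus=J path=0 depth=1 children=['E', 'X', 'M'] left=[] right=['B'] parent=Y
Step 3 (right): focus=B path=1 depth=1 children=[] left=['J'] right=[] parent=Y
Step 4 (left): focus=J path=0 depth=1 children=['E', 'X', 'M'] left=[] right=['B'] parent=Y
Step 5 (right): focus=B path=1 depth=1 children=[] left=['J'] right=[] parent=Y
Step 6 (left): focus=J path=0 depth=1 children=['E', 'X', 'M'] left=[] right=['B'] parent=Y
Step 7 (up): focus=Y path=root depth=0 children=['J', 'B'] (at root)
Step 8 (down 1): focus=B path=1 depth=1 children=[] left=['J'] right=[] parent=Y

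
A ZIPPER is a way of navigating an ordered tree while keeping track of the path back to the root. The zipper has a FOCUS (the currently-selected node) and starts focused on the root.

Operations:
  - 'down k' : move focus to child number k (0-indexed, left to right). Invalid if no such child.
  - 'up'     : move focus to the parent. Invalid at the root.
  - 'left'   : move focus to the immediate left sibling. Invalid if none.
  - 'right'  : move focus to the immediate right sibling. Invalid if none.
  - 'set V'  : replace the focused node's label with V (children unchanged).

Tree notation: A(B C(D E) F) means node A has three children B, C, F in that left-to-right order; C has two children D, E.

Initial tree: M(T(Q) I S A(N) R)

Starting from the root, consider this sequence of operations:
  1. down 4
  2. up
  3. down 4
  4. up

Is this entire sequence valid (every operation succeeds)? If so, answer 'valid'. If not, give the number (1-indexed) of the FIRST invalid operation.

Step 1 (down 4): focus=R path=4 depth=1 children=[] left=['T', 'I', 'S', 'A'] right=[] parent=M
Step 2 (up): focus=M path=root depth=0 children=['T', 'I', 'S', 'A', 'R'] (at root)
Step 3 (down 4): focus=R path=4 depth=1 children=[] left=['T', 'I', 'S', 'A'] right=[] parent=M
Step 4 (up): focus=M path=root depth=0 children=['T', 'I', 'S', 'A', 'R'] (at root)

Answer: valid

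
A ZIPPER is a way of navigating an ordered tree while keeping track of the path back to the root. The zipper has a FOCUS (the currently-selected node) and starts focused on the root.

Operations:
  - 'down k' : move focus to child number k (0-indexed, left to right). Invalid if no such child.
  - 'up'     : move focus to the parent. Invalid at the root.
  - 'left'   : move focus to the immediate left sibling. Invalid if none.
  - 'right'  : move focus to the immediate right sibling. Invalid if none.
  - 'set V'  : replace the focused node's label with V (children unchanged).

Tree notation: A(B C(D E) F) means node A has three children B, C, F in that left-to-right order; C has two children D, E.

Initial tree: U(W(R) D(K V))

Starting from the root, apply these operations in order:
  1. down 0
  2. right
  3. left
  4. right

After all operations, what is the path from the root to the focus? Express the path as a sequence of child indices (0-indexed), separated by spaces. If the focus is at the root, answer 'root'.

Answer: 1

Derivation:
Step 1 (down 0): focus=W path=0 depth=1 children=['R'] left=[] right=['D'] parent=U
Step 2 (right): focus=D path=1 depth=1 children=['K', 'V'] left=['W'] right=[] parent=U
Step 3 (left): focus=W path=0 depth=1 children=['R'] left=[] right=['D'] parent=U
Step 4 (right): focus=D path=1 depth=1 children=['K', 'V'] left=['W'] right=[] parent=U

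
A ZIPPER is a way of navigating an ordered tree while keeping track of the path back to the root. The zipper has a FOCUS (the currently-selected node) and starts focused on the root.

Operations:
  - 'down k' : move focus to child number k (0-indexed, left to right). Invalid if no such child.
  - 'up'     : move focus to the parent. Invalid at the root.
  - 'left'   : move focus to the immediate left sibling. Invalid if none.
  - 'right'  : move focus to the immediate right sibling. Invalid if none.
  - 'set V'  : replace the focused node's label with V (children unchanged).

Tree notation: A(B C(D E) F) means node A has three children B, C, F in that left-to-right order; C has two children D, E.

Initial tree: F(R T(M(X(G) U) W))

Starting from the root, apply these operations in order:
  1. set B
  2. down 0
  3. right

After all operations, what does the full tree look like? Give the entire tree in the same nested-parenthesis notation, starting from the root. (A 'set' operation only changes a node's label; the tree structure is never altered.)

Step 1 (set B): focus=B path=root depth=0 children=['R', 'T'] (at root)
Step 2 (down 0): focus=R path=0 depth=1 children=[] left=[] right=['T'] parent=B
Step 3 (right): focus=T path=1 depth=1 children=['M', 'W'] left=['R'] right=[] parent=B

Answer: B(R T(M(X(G) U) W))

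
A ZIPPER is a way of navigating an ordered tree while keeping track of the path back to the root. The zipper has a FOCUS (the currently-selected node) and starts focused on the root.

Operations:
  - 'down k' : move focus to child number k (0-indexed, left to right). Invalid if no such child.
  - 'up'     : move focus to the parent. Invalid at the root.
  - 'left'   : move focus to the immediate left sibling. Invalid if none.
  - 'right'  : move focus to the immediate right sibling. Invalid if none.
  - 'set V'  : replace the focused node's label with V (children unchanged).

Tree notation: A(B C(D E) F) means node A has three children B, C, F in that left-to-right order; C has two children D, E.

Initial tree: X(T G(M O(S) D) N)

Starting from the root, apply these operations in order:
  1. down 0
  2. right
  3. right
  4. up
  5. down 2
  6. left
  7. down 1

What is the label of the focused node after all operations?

Answer: O

Derivation:
Step 1 (down 0): focus=T path=0 depth=1 children=[] left=[] right=['G', 'N'] parent=X
Step 2 (right): focus=G path=1 depth=1 children=['M', 'O', 'D'] left=['T'] right=['N'] parent=X
Step 3 (right): focus=N path=2 depth=1 children=[] left=['T', 'G'] right=[] parent=X
Step 4 (up): focus=X path=root depth=0 children=['T', 'G', 'N'] (at root)
Step 5 (down 2): focus=N path=2 depth=1 children=[] left=['T', 'G'] right=[] parent=X
Step 6 (left): focus=G path=1 depth=1 children=['M', 'O', 'D'] left=['T'] right=['N'] parent=X
Step 7 (down 1): focus=O path=1/1 depth=2 children=['S'] left=['M'] right=['D'] parent=G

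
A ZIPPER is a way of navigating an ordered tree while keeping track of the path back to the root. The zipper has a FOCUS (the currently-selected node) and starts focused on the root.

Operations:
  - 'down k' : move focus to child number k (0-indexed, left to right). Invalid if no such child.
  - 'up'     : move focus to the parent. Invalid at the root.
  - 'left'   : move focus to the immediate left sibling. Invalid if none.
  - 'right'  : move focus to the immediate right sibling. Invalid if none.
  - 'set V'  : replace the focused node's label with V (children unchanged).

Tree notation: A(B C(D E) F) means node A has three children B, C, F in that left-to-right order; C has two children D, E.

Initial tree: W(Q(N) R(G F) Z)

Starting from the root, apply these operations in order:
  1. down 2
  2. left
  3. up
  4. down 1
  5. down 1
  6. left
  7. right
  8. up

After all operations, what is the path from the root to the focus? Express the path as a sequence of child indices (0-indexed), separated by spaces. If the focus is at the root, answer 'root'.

Step 1 (down 2): focus=Z path=2 depth=1 children=[] left=['Q', 'R'] right=[] parent=W
Step 2 (left): focus=R path=1 depth=1 children=['G', 'F'] left=['Q'] right=['Z'] parent=W
Step 3 (up): focus=W path=root depth=0 children=['Q', 'R', 'Z'] (at root)
Step 4 (down 1): focus=R path=1 depth=1 children=['G', 'F'] left=['Q'] right=['Z'] parent=W
Step 5 (down 1): focus=F path=1/1 depth=2 children=[] left=['G'] right=[] parent=R
Step 6 (left): focus=G path=1/0 depth=2 children=[] left=[] right=['F'] parent=R
Step 7 (right): focus=F path=1/1 depth=2 children=[] left=['G'] right=[] parent=R
Step 8 (up): focus=R path=1 depth=1 children=['G', 'F'] left=['Q'] right=['Z'] parent=W

Answer: 1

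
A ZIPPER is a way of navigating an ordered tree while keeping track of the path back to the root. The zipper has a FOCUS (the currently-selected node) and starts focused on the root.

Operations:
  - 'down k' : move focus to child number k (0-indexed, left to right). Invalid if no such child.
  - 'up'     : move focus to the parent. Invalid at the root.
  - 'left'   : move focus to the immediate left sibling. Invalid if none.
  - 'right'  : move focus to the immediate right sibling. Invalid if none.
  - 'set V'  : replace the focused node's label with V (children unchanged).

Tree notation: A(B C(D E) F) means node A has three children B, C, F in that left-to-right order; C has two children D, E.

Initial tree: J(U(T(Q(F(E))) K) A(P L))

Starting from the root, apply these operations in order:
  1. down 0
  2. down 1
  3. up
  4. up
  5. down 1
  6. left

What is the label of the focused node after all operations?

Step 1 (down 0): focus=U path=0 depth=1 children=['T', 'K'] left=[] right=['A'] parent=J
Step 2 (down 1): focus=K path=0/1 depth=2 children=[] left=['T'] right=[] parent=U
Step 3 (up): focus=U path=0 depth=1 children=['T', 'K'] left=[] right=['A'] parent=J
Step 4 (up): focus=J path=root depth=0 children=['U', 'A'] (at root)
Step 5 (down 1): focus=A path=1 depth=1 children=['P', 'L'] left=['U'] right=[] parent=J
Step 6 (left): focus=U path=0 depth=1 children=['T', 'K'] left=[] right=['A'] parent=J

Answer: U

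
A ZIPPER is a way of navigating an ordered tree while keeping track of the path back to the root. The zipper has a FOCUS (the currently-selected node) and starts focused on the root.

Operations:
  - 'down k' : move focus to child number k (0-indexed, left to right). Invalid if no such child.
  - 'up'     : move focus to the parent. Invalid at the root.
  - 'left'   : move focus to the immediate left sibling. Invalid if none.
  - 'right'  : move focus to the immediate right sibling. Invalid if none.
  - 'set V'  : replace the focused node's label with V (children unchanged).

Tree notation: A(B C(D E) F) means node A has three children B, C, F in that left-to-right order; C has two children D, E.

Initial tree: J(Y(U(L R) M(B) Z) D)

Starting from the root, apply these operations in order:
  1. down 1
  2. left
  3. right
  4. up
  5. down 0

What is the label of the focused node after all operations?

Step 1 (down 1): focus=D path=1 depth=1 children=[] left=['Y'] right=[] parent=J
Step 2 (left): focus=Y path=0 depth=1 children=['U', 'M', 'Z'] left=[] right=['D'] parent=J
Step 3 (right): focus=D path=1 depth=1 children=[] left=['Y'] right=[] parent=J
Step 4 (up): focus=J path=root depth=0 children=['Y', 'D'] (at root)
Step 5 (down 0): focus=Y path=0 depth=1 children=['U', 'M', 'Z'] left=[] right=['D'] parent=J

Answer: Y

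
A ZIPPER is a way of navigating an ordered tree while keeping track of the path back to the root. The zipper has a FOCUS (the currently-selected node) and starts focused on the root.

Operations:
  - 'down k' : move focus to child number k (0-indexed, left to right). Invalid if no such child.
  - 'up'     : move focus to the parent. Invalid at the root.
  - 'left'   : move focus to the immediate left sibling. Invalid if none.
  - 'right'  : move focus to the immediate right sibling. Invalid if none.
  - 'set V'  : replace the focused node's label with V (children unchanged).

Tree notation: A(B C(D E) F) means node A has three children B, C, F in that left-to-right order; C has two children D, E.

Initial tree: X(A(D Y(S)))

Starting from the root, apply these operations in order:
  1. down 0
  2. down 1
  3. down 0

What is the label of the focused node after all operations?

Answer: S

Derivation:
Step 1 (down 0): focus=A path=0 depth=1 children=['D', 'Y'] left=[] right=[] parent=X
Step 2 (down 1): focus=Y path=0/1 depth=2 children=['S'] left=['D'] right=[] parent=A
Step 3 (down 0): focus=S path=0/1/0 depth=3 children=[] left=[] right=[] parent=Y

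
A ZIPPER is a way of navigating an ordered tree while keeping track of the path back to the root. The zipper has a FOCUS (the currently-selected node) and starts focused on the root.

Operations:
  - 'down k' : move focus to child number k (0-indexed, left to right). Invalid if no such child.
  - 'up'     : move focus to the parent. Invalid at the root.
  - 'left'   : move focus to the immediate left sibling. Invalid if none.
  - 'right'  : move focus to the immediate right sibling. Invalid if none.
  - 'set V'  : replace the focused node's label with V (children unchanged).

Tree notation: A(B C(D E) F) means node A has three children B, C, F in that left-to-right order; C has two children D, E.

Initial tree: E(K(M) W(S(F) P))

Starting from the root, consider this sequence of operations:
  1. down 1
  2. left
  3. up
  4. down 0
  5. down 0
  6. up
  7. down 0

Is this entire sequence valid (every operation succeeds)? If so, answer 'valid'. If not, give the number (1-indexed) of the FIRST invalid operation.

Step 1 (down 1): focus=W path=1 depth=1 children=['S', 'P'] left=['K'] right=[] parent=E
Step 2 (left): focus=K path=0 depth=1 children=['M'] left=[] right=['W'] parent=E
Step 3 (up): focus=E path=root depth=0 children=['K', 'W'] (at root)
Step 4 (down 0): focus=K path=0 depth=1 children=['M'] left=[] right=['W'] parent=E
Step 5 (down 0): focus=M path=0/0 depth=2 children=[] left=[] right=[] parent=K
Step 6 (up): focus=K path=0 depth=1 children=['M'] left=[] right=['W'] parent=E
Step 7 (down 0): focus=M path=0/0 depth=2 children=[] left=[] right=[] parent=K

Answer: valid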